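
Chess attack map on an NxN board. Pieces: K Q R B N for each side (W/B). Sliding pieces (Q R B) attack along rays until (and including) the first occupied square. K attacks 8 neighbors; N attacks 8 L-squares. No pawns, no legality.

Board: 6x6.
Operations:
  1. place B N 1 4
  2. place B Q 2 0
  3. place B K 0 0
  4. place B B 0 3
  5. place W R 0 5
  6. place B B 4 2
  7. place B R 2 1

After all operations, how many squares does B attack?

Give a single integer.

Op 1: place BN@(1,4)
Op 2: place BQ@(2,0)
Op 3: place BK@(0,0)
Op 4: place BB@(0,3)
Op 5: place WR@(0,5)
Op 6: place BB@(4,2)
Op 7: place BR@(2,1)
Per-piece attacks for B:
  BK@(0,0): attacks (0,1) (1,0) (1,1)
  BB@(0,3): attacks (1,4) (1,2) (2,1) [ray(1,1) blocked at (1,4); ray(1,-1) blocked at (2,1)]
  BN@(1,4): attacks (3,5) (2,2) (3,3) (0,2)
  BQ@(2,0): attacks (2,1) (3,0) (4,0) (5,0) (1,0) (0,0) (3,1) (4,2) (1,1) (0,2) [ray(0,1) blocked at (2,1); ray(-1,0) blocked at (0,0); ray(1,1) blocked at (4,2)]
  BR@(2,1): attacks (2,2) (2,3) (2,4) (2,5) (2,0) (3,1) (4,1) (5,1) (1,1) (0,1) [ray(0,-1) blocked at (2,0)]
  BB@(4,2): attacks (5,3) (5,1) (3,3) (2,4) (1,5) (3,1) (2,0) [ray(-1,-1) blocked at (2,0)]
Union (24 distinct): (0,0) (0,1) (0,2) (1,0) (1,1) (1,2) (1,4) (1,5) (2,0) (2,1) (2,2) (2,3) (2,4) (2,5) (3,0) (3,1) (3,3) (3,5) (4,0) (4,1) (4,2) (5,0) (5,1) (5,3)

Answer: 24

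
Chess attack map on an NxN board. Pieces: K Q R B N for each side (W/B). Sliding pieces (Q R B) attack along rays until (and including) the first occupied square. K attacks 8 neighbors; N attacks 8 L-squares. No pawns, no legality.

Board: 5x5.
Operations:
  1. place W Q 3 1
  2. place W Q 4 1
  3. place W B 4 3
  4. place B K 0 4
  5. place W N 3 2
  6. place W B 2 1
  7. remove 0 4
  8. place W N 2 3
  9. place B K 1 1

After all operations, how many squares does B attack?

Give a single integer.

Op 1: place WQ@(3,1)
Op 2: place WQ@(4,1)
Op 3: place WB@(4,3)
Op 4: place BK@(0,4)
Op 5: place WN@(3,2)
Op 6: place WB@(2,1)
Op 7: remove (0,4)
Op 8: place WN@(2,3)
Op 9: place BK@(1,1)
Per-piece attacks for B:
  BK@(1,1): attacks (1,2) (1,0) (2,1) (0,1) (2,2) (2,0) (0,2) (0,0)
Union (8 distinct): (0,0) (0,1) (0,2) (1,0) (1,2) (2,0) (2,1) (2,2)

Answer: 8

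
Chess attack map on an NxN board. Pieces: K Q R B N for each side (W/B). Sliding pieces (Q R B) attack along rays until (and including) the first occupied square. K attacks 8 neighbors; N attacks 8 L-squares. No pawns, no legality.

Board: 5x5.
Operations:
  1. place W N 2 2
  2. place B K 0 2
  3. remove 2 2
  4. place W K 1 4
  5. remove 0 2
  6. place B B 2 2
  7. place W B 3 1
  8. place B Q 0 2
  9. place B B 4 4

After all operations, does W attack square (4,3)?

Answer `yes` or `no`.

Op 1: place WN@(2,2)
Op 2: place BK@(0,2)
Op 3: remove (2,2)
Op 4: place WK@(1,4)
Op 5: remove (0,2)
Op 6: place BB@(2,2)
Op 7: place WB@(3,1)
Op 8: place BQ@(0,2)
Op 9: place BB@(4,4)
Per-piece attacks for W:
  WK@(1,4): attacks (1,3) (2,4) (0,4) (2,3) (0,3)
  WB@(3,1): attacks (4,2) (4,0) (2,2) (2,0) [ray(-1,1) blocked at (2,2)]
W attacks (4,3): no

Answer: no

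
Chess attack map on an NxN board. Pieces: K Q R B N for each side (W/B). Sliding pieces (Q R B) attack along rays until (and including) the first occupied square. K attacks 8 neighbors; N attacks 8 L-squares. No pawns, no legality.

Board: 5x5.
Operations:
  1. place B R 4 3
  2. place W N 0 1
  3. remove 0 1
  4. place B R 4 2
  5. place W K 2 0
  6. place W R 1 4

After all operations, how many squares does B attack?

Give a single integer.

Answer: 13

Derivation:
Op 1: place BR@(4,3)
Op 2: place WN@(0,1)
Op 3: remove (0,1)
Op 4: place BR@(4,2)
Op 5: place WK@(2,0)
Op 6: place WR@(1,4)
Per-piece attacks for B:
  BR@(4,2): attacks (4,3) (4,1) (4,0) (3,2) (2,2) (1,2) (0,2) [ray(0,1) blocked at (4,3)]
  BR@(4,3): attacks (4,4) (4,2) (3,3) (2,3) (1,3) (0,3) [ray(0,-1) blocked at (4,2)]
Union (13 distinct): (0,2) (0,3) (1,2) (1,3) (2,2) (2,3) (3,2) (3,3) (4,0) (4,1) (4,2) (4,3) (4,4)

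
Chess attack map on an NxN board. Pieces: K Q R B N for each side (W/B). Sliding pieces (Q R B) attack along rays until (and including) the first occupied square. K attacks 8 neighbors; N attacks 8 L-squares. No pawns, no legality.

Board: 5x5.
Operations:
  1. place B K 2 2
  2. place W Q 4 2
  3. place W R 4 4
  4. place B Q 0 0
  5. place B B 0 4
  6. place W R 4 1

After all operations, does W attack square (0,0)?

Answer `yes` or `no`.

Op 1: place BK@(2,2)
Op 2: place WQ@(4,2)
Op 3: place WR@(4,4)
Op 4: place BQ@(0,0)
Op 5: place BB@(0,4)
Op 6: place WR@(4,1)
Per-piece attacks for W:
  WR@(4,1): attacks (4,2) (4,0) (3,1) (2,1) (1,1) (0,1) [ray(0,1) blocked at (4,2)]
  WQ@(4,2): attacks (4,3) (4,4) (4,1) (3,2) (2,2) (3,3) (2,4) (3,1) (2,0) [ray(0,1) blocked at (4,4); ray(0,-1) blocked at (4,1); ray(-1,0) blocked at (2,2)]
  WR@(4,4): attacks (4,3) (4,2) (3,4) (2,4) (1,4) (0,4) [ray(0,-1) blocked at (4,2); ray(-1,0) blocked at (0,4)]
W attacks (0,0): no

Answer: no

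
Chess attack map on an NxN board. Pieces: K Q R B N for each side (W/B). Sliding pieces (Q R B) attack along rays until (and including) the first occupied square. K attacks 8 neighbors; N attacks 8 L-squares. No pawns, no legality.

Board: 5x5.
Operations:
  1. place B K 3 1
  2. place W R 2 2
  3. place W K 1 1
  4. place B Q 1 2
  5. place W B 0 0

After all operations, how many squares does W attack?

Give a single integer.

Answer: 13

Derivation:
Op 1: place BK@(3,1)
Op 2: place WR@(2,2)
Op 3: place WK@(1,1)
Op 4: place BQ@(1,2)
Op 5: place WB@(0,0)
Per-piece attacks for W:
  WB@(0,0): attacks (1,1) [ray(1,1) blocked at (1,1)]
  WK@(1,1): attacks (1,2) (1,0) (2,1) (0,1) (2,2) (2,0) (0,2) (0,0)
  WR@(2,2): attacks (2,3) (2,4) (2,1) (2,0) (3,2) (4,2) (1,2) [ray(-1,0) blocked at (1,2)]
Union (13 distinct): (0,0) (0,1) (0,2) (1,0) (1,1) (1,2) (2,0) (2,1) (2,2) (2,3) (2,4) (3,2) (4,2)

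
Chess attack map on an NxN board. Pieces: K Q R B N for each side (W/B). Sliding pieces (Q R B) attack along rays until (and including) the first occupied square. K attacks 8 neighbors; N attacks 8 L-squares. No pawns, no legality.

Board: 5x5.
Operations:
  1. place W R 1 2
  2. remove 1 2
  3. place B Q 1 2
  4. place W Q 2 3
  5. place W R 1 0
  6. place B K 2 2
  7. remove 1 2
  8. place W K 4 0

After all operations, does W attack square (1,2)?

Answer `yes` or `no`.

Op 1: place WR@(1,2)
Op 2: remove (1,2)
Op 3: place BQ@(1,2)
Op 4: place WQ@(2,3)
Op 5: place WR@(1,0)
Op 6: place BK@(2,2)
Op 7: remove (1,2)
Op 8: place WK@(4,0)
Per-piece attacks for W:
  WR@(1,0): attacks (1,1) (1,2) (1,3) (1,4) (2,0) (3,0) (4,0) (0,0) [ray(1,0) blocked at (4,0)]
  WQ@(2,3): attacks (2,4) (2,2) (3,3) (4,3) (1,3) (0,3) (3,4) (3,2) (4,1) (1,4) (1,2) (0,1) [ray(0,-1) blocked at (2,2)]
  WK@(4,0): attacks (4,1) (3,0) (3,1)
W attacks (1,2): yes

Answer: yes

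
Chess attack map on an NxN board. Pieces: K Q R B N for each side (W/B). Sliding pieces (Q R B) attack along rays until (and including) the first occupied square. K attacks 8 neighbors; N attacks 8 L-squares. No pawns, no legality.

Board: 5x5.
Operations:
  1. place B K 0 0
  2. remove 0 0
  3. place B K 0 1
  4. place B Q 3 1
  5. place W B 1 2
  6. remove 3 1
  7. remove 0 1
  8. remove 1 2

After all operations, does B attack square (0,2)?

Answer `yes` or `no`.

Op 1: place BK@(0,0)
Op 2: remove (0,0)
Op 3: place BK@(0,1)
Op 4: place BQ@(3,1)
Op 5: place WB@(1,2)
Op 6: remove (3,1)
Op 7: remove (0,1)
Op 8: remove (1,2)
Per-piece attacks for B:
B attacks (0,2): no

Answer: no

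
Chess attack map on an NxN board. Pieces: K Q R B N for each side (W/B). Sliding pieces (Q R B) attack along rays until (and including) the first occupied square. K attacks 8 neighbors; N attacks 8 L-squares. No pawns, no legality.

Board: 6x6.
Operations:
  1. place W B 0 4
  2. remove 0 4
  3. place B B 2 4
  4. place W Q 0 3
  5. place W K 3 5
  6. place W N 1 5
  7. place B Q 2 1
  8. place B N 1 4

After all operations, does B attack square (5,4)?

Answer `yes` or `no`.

Op 1: place WB@(0,4)
Op 2: remove (0,4)
Op 3: place BB@(2,4)
Op 4: place WQ@(0,3)
Op 5: place WK@(3,5)
Op 6: place WN@(1,5)
Op 7: place BQ@(2,1)
Op 8: place BN@(1,4)
Per-piece attacks for B:
  BN@(1,4): attacks (3,5) (2,2) (3,3) (0,2)
  BQ@(2,1): attacks (2,2) (2,3) (2,4) (2,0) (3,1) (4,1) (5,1) (1,1) (0,1) (3,2) (4,3) (5,4) (3,0) (1,2) (0,3) (1,0) [ray(0,1) blocked at (2,4); ray(-1,1) blocked at (0,3)]
  BB@(2,4): attacks (3,5) (3,3) (4,2) (5,1) (1,5) (1,3) (0,2) [ray(1,1) blocked at (3,5); ray(-1,1) blocked at (1,5)]
B attacks (5,4): yes

Answer: yes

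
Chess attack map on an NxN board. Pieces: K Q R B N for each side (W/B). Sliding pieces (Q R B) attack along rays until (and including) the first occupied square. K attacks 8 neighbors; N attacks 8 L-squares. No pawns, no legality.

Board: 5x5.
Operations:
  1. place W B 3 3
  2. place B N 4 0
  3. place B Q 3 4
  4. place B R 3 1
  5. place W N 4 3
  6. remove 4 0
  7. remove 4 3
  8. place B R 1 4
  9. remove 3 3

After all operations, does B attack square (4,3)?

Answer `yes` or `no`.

Answer: yes

Derivation:
Op 1: place WB@(3,3)
Op 2: place BN@(4,0)
Op 3: place BQ@(3,4)
Op 4: place BR@(3,1)
Op 5: place WN@(4,3)
Op 6: remove (4,0)
Op 7: remove (4,3)
Op 8: place BR@(1,4)
Op 9: remove (3,3)
Per-piece attacks for B:
  BR@(1,4): attacks (1,3) (1,2) (1,1) (1,0) (2,4) (3,4) (0,4) [ray(1,0) blocked at (3,4)]
  BR@(3,1): attacks (3,2) (3,3) (3,4) (3,0) (4,1) (2,1) (1,1) (0,1) [ray(0,1) blocked at (3,4)]
  BQ@(3,4): attacks (3,3) (3,2) (3,1) (4,4) (2,4) (1,4) (4,3) (2,3) (1,2) (0,1) [ray(0,-1) blocked at (3,1); ray(-1,0) blocked at (1,4)]
B attacks (4,3): yes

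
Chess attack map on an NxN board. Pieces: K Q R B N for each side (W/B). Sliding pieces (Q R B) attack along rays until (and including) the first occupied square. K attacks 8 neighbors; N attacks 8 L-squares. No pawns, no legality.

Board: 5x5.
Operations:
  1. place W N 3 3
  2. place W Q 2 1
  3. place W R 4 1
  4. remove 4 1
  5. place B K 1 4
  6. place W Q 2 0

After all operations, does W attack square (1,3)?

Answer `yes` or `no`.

Answer: no

Derivation:
Op 1: place WN@(3,3)
Op 2: place WQ@(2,1)
Op 3: place WR@(4,1)
Op 4: remove (4,1)
Op 5: place BK@(1,4)
Op 6: place WQ@(2,0)
Per-piece attacks for W:
  WQ@(2,0): attacks (2,1) (3,0) (4,0) (1,0) (0,0) (3,1) (4,2) (1,1) (0,2) [ray(0,1) blocked at (2,1)]
  WQ@(2,1): attacks (2,2) (2,3) (2,4) (2,0) (3,1) (4,1) (1,1) (0,1) (3,2) (4,3) (3,0) (1,2) (0,3) (1,0) [ray(0,-1) blocked at (2,0)]
  WN@(3,3): attacks (1,4) (4,1) (2,1) (1,2)
W attacks (1,3): no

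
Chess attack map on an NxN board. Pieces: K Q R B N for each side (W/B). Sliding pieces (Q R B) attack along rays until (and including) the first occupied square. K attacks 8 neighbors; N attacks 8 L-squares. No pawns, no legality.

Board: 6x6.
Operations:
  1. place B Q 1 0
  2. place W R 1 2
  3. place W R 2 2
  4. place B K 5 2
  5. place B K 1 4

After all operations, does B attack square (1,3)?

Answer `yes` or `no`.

Op 1: place BQ@(1,0)
Op 2: place WR@(1,2)
Op 3: place WR@(2,2)
Op 4: place BK@(5,2)
Op 5: place BK@(1,4)
Per-piece attacks for B:
  BQ@(1,0): attacks (1,1) (1,2) (2,0) (3,0) (4,0) (5,0) (0,0) (2,1) (3,2) (4,3) (5,4) (0,1) [ray(0,1) blocked at (1,2)]
  BK@(1,4): attacks (1,5) (1,3) (2,4) (0,4) (2,5) (2,3) (0,5) (0,3)
  BK@(5,2): attacks (5,3) (5,1) (4,2) (4,3) (4,1)
B attacks (1,3): yes

Answer: yes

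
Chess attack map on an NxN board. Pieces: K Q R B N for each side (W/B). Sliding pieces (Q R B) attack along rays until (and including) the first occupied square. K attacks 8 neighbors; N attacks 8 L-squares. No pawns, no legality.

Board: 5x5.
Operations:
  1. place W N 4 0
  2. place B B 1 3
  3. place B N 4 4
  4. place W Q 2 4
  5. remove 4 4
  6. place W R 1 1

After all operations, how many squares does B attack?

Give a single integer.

Answer: 6

Derivation:
Op 1: place WN@(4,0)
Op 2: place BB@(1,3)
Op 3: place BN@(4,4)
Op 4: place WQ@(2,4)
Op 5: remove (4,4)
Op 6: place WR@(1,1)
Per-piece attacks for B:
  BB@(1,3): attacks (2,4) (2,2) (3,1) (4,0) (0,4) (0,2) [ray(1,1) blocked at (2,4); ray(1,-1) blocked at (4,0)]
Union (6 distinct): (0,2) (0,4) (2,2) (2,4) (3,1) (4,0)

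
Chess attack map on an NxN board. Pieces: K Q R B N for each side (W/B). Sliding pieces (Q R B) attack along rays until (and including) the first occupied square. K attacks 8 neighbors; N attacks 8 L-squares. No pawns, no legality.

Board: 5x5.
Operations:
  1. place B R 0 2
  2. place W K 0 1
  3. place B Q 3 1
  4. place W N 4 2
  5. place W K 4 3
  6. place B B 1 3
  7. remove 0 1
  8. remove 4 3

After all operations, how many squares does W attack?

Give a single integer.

Answer: 4

Derivation:
Op 1: place BR@(0,2)
Op 2: place WK@(0,1)
Op 3: place BQ@(3,1)
Op 4: place WN@(4,2)
Op 5: place WK@(4,3)
Op 6: place BB@(1,3)
Op 7: remove (0,1)
Op 8: remove (4,3)
Per-piece attacks for W:
  WN@(4,2): attacks (3,4) (2,3) (3,0) (2,1)
Union (4 distinct): (2,1) (2,3) (3,0) (3,4)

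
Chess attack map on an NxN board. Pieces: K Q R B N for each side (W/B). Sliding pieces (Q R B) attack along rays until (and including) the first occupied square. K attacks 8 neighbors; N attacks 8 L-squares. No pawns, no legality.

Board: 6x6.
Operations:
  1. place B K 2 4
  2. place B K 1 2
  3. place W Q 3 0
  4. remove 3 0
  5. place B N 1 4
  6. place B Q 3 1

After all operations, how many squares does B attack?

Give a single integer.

Answer: 23

Derivation:
Op 1: place BK@(2,4)
Op 2: place BK@(1,2)
Op 3: place WQ@(3,0)
Op 4: remove (3,0)
Op 5: place BN@(1,4)
Op 6: place BQ@(3,1)
Per-piece attacks for B:
  BK@(1,2): attacks (1,3) (1,1) (2,2) (0,2) (2,3) (2,1) (0,3) (0,1)
  BN@(1,4): attacks (3,5) (2,2) (3,3) (0,2)
  BK@(2,4): attacks (2,5) (2,3) (3,4) (1,4) (3,5) (3,3) (1,5) (1,3)
  BQ@(3,1): attacks (3,2) (3,3) (3,4) (3,5) (3,0) (4,1) (5,1) (2,1) (1,1) (0,1) (4,2) (5,3) (4,0) (2,2) (1,3) (0,4) (2,0)
Union (23 distinct): (0,1) (0,2) (0,3) (0,4) (1,1) (1,3) (1,4) (1,5) (2,0) (2,1) (2,2) (2,3) (2,5) (3,0) (3,2) (3,3) (3,4) (3,5) (4,0) (4,1) (4,2) (5,1) (5,3)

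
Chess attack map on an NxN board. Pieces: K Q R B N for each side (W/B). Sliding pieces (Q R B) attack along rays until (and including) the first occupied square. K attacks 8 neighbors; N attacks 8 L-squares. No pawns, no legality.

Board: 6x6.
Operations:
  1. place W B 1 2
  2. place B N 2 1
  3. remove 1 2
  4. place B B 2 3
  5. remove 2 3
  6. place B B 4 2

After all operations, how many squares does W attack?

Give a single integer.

Answer: 0

Derivation:
Op 1: place WB@(1,2)
Op 2: place BN@(2,1)
Op 3: remove (1,2)
Op 4: place BB@(2,3)
Op 5: remove (2,3)
Op 6: place BB@(4,2)
Per-piece attacks for W:
Union (0 distinct): (none)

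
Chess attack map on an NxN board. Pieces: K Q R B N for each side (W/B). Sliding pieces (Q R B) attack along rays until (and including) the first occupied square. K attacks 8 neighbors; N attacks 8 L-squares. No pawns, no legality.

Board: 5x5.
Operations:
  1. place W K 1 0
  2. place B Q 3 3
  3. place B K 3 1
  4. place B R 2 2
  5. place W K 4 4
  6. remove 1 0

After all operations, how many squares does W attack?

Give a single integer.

Answer: 3

Derivation:
Op 1: place WK@(1,0)
Op 2: place BQ@(3,3)
Op 3: place BK@(3,1)
Op 4: place BR@(2,2)
Op 5: place WK@(4,4)
Op 6: remove (1,0)
Per-piece attacks for W:
  WK@(4,4): attacks (4,3) (3,4) (3,3)
Union (3 distinct): (3,3) (3,4) (4,3)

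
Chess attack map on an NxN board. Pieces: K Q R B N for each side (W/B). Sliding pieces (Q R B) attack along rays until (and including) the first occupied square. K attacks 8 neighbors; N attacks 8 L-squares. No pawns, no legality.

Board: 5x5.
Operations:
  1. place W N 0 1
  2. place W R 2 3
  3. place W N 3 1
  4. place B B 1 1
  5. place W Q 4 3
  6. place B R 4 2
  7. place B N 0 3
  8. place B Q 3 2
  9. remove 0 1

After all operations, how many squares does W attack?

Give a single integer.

Answer: 15

Derivation:
Op 1: place WN@(0,1)
Op 2: place WR@(2,3)
Op 3: place WN@(3,1)
Op 4: place BB@(1,1)
Op 5: place WQ@(4,3)
Op 6: place BR@(4,2)
Op 7: place BN@(0,3)
Op 8: place BQ@(3,2)
Op 9: remove (0,1)
Per-piece attacks for W:
  WR@(2,3): attacks (2,4) (2,2) (2,1) (2,0) (3,3) (4,3) (1,3) (0,3) [ray(1,0) blocked at (4,3); ray(-1,0) blocked at (0,3)]
  WN@(3,1): attacks (4,3) (2,3) (1,2) (1,0)
  WQ@(4,3): attacks (4,4) (4,2) (3,3) (2,3) (3,4) (3,2) [ray(0,-1) blocked at (4,2); ray(-1,0) blocked at (2,3); ray(-1,-1) blocked at (3,2)]
Union (15 distinct): (0,3) (1,0) (1,2) (1,3) (2,0) (2,1) (2,2) (2,3) (2,4) (3,2) (3,3) (3,4) (4,2) (4,3) (4,4)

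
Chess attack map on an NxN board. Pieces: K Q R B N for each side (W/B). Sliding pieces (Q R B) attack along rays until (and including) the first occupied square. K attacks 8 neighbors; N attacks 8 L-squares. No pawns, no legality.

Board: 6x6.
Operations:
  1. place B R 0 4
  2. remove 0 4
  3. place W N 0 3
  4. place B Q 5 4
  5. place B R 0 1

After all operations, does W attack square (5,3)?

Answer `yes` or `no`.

Op 1: place BR@(0,4)
Op 2: remove (0,4)
Op 3: place WN@(0,3)
Op 4: place BQ@(5,4)
Op 5: place BR@(0,1)
Per-piece attacks for W:
  WN@(0,3): attacks (1,5) (2,4) (1,1) (2,2)
W attacks (5,3): no

Answer: no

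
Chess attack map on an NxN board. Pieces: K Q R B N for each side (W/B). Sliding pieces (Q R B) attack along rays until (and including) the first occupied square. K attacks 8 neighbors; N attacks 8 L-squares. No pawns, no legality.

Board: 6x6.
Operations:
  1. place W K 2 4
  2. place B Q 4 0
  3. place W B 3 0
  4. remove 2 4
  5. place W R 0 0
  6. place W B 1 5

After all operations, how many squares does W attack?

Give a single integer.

Op 1: place WK@(2,4)
Op 2: place BQ@(4,0)
Op 3: place WB@(3,0)
Op 4: remove (2,4)
Op 5: place WR@(0,0)
Op 6: place WB@(1,5)
Per-piece attacks for W:
  WR@(0,0): attacks (0,1) (0,2) (0,3) (0,4) (0,5) (1,0) (2,0) (3,0) [ray(1,0) blocked at (3,0)]
  WB@(1,5): attacks (2,4) (3,3) (4,2) (5,1) (0,4)
  WB@(3,0): attacks (4,1) (5,2) (2,1) (1,2) (0,3)
Union (16 distinct): (0,1) (0,2) (0,3) (0,4) (0,5) (1,0) (1,2) (2,0) (2,1) (2,4) (3,0) (3,3) (4,1) (4,2) (5,1) (5,2)

Answer: 16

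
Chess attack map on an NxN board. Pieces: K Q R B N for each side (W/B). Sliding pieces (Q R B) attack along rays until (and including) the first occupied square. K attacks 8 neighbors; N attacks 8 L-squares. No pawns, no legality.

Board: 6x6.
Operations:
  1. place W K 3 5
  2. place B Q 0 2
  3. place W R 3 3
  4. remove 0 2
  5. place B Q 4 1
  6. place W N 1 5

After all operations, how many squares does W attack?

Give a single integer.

Op 1: place WK@(3,5)
Op 2: place BQ@(0,2)
Op 3: place WR@(3,3)
Op 4: remove (0,2)
Op 5: place BQ@(4,1)
Op 6: place WN@(1,5)
Per-piece attacks for W:
  WN@(1,5): attacks (2,3) (3,4) (0,3)
  WR@(3,3): attacks (3,4) (3,5) (3,2) (3,1) (3,0) (4,3) (5,3) (2,3) (1,3) (0,3) [ray(0,1) blocked at (3,5)]
  WK@(3,5): attacks (3,4) (4,5) (2,5) (4,4) (2,4)
Union (14 distinct): (0,3) (1,3) (2,3) (2,4) (2,5) (3,0) (3,1) (3,2) (3,4) (3,5) (4,3) (4,4) (4,5) (5,3)

Answer: 14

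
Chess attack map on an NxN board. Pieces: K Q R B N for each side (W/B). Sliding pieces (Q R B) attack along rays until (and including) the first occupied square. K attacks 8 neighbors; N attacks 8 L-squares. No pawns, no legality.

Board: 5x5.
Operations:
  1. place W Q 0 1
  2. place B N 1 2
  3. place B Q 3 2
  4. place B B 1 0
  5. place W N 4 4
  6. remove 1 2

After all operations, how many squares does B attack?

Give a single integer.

Op 1: place WQ@(0,1)
Op 2: place BN@(1,2)
Op 3: place BQ@(3,2)
Op 4: place BB@(1,0)
Op 5: place WN@(4,4)
Op 6: remove (1,2)
Per-piece attacks for B:
  BB@(1,0): attacks (2,1) (3,2) (0,1) [ray(1,1) blocked at (3,2); ray(-1,1) blocked at (0,1)]
  BQ@(3,2): attacks (3,3) (3,4) (3,1) (3,0) (4,2) (2,2) (1,2) (0,2) (4,3) (4,1) (2,3) (1,4) (2,1) (1,0) [ray(-1,-1) blocked at (1,0)]
Union (16 distinct): (0,1) (0,2) (1,0) (1,2) (1,4) (2,1) (2,2) (2,3) (3,0) (3,1) (3,2) (3,3) (3,4) (4,1) (4,2) (4,3)

Answer: 16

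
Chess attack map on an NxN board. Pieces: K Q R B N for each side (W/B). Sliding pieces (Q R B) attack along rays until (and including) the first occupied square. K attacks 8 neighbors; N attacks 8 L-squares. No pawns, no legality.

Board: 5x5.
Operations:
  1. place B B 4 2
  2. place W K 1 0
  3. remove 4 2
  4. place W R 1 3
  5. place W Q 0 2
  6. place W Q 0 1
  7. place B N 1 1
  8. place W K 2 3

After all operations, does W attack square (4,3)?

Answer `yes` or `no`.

Op 1: place BB@(4,2)
Op 2: place WK@(1,0)
Op 3: remove (4,2)
Op 4: place WR@(1,3)
Op 5: place WQ@(0,2)
Op 6: place WQ@(0,1)
Op 7: place BN@(1,1)
Op 8: place WK@(2,3)
Per-piece attacks for W:
  WQ@(0,1): attacks (0,2) (0,0) (1,1) (1,2) (2,3) (1,0) [ray(0,1) blocked at (0,2); ray(1,0) blocked at (1,1); ray(1,1) blocked at (2,3); ray(1,-1) blocked at (1,0)]
  WQ@(0,2): attacks (0,3) (0,4) (0,1) (1,2) (2,2) (3,2) (4,2) (1,3) (1,1) [ray(0,-1) blocked at (0,1); ray(1,1) blocked at (1,3); ray(1,-1) blocked at (1,1)]
  WK@(1,0): attacks (1,1) (2,0) (0,0) (2,1) (0,1)
  WR@(1,3): attacks (1,4) (1,2) (1,1) (2,3) (0,3) [ray(0,-1) blocked at (1,1); ray(1,0) blocked at (2,3)]
  WK@(2,3): attacks (2,4) (2,2) (3,3) (1,3) (3,4) (3,2) (1,4) (1,2)
W attacks (4,3): no

Answer: no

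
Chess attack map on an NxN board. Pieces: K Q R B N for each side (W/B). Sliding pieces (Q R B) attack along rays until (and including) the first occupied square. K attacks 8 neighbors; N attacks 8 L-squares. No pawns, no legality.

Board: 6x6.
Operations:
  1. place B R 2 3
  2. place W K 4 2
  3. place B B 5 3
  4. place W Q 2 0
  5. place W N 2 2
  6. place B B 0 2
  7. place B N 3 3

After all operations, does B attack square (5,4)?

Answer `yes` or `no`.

Op 1: place BR@(2,3)
Op 2: place WK@(4,2)
Op 3: place BB@(5,3)
Op 4: place WQ@(2,0)
Op 5: place WN@(2,2)
Op 6: place BB@(0,2)
Op 7: place BN@(3,3)
Per-piece attacks for B:
  BB@(0,2): attacks (1,3) (2,4) (3,5) (1,1) (2,0) [ray(1,-1) blocked at (2,0)]
  BR@(2,3): attacks (2,4) (2,5) (2,2) (3,3) (1,3) (0,3) [ray(0,-1) blocked at (2,2); ray(1,0) blocked at (3,3)]
  BN@(3,3): attacks (4,5) (5,4) (2,5) (1,4) (4,1) (5,2) (2,1) (1,2)
  BB@(5,3): attacks (4,4) (3,5) (4,2) [ray(-1,-1) blocked at (4,2)]
B attacks (5,4): yes

Answer: yes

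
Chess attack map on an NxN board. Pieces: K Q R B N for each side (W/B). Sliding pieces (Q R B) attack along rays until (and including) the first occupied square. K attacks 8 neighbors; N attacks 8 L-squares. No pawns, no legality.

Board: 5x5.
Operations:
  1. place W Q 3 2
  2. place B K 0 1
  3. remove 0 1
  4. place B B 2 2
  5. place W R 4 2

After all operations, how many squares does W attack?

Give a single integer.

Answer: 15

Derivation:
Op 1: place WQ@(3,2)
Op 2: place BK@(0,1)
Op 3: remove (0,1)
Op 4: place BB@(2,2)
Op 5: place WR@(4,2)
Per-piece attacks for W:
  WQ@(3,2): attacks (3,3) (3,4) (3,1) (3,0) (4,2) (2,2) (4,3) (4,1) (2,3) (1,4) (2,1) (1,0) [ray(1,0) blocked at (4,2); ray(-1,0) blocked at (2,2)]
  WR@(4,2): attacks (4,3) (4,4) (4,1) (4,0) (3,2) [ray(-1,0) blocked at (3,2)]
Union (15 distinct): (1,0) (1,4) (2,1) (2,2) (2,3) (3,0) (3,1) (3,2) (3,3) (3,4) (4,0) (4,1) (4,2) (4,3) (4,4)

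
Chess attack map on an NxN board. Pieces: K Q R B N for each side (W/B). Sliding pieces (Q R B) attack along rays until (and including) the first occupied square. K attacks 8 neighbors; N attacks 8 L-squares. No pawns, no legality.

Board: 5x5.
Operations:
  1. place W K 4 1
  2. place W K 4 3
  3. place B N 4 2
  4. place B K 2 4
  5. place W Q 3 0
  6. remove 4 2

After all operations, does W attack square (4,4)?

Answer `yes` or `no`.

Answer: yes

Derivation:
Op 1: place WK@(4,1)
Op 2: place WK@(4,3)
Op 3: place BN@(4,2)
Op 4: place BK@(2,4)
Op 5: place WQ@(3,0)
Op 6: remove (4,2)
Per-piece attacks for W:
  WQ@(3,0): attacks (3,1) (3,2) (3,3) (3,4) (4,0) (2,0) (1,0) (0,0) (4,1) (2,1) (1,2) (0,3) [ray(1,1) blocked at (4,1)]
  WK@(4,1): attacks (4,2) (4,0) (3,1) (3,2) (3,0)
  WK@(4,3): attacks (4,4) (4,2) (3,3) (3,4) (3,2)
W attacks (4,4): yes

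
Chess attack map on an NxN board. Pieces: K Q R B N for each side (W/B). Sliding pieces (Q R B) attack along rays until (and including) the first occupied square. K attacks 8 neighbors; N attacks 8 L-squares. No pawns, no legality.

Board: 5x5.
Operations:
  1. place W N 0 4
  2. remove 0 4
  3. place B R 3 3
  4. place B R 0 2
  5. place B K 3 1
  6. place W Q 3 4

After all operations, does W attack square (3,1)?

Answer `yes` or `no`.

Answer: no

Derivation:
Op 1: place WN@(0,4)
Op 2: remove (0,4)
Op 3: place BR@(3,3)
Op 4: place BR@(0,2)
Op 5: place BK@(3,1)
Op 6: place WQ@(3,4)
Per-piece attacks for W:
  WQ@(3,4): attacks (3,3) (4,4) (2,4) (1,4) (0,4) (4,3) (2,3) (1,2) (0,1) [ray(0,-1) blocked at (3,3)]
W attacks (3,1): no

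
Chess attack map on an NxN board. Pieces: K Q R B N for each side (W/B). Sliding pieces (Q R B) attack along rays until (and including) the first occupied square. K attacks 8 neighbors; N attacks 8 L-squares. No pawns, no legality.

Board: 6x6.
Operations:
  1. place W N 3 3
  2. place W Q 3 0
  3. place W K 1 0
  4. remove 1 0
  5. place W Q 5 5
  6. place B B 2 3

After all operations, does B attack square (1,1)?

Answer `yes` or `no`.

Op 1: place WN@(3,3)
Op 2: place WQ@(3,0)
Op 3: place WK@(1,0)
Op 4: remove (1,0)
Op 5: place WQ@(5,5)
Op 6: place BB@(2,3)
Per-piece attacks for B:
  BB@(2,3): attacks (3,4) (4,5) (3,2) (4,1) (5,0) (1,4) (0,5) (1,2) (0,1)
B attacks (1,1): no

Answer: no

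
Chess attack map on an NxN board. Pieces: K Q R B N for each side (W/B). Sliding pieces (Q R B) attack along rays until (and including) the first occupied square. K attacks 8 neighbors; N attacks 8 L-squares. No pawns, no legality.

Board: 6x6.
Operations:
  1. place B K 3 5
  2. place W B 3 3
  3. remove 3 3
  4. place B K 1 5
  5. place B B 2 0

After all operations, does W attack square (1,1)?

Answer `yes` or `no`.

Answer: no

Derivation:
Op 1: place BK@(3,5)
Op 2: place WB@(3,3)
Op 3: remove (3,3)
Op 4: place BK@(1,5)
Op 5: place BB@(2,0)
Per-piece attacks for W:
W attacks (1,1): no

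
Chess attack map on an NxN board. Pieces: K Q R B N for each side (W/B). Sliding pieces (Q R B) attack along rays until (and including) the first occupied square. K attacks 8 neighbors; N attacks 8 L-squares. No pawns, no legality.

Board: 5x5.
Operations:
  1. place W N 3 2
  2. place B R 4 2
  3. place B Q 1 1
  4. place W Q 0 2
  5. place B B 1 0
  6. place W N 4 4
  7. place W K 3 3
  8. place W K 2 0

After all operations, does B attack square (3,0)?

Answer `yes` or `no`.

Op 1: place WN@(3,2)
Op 2: place BR@(4,2)
Op 3: place BQ@(1,1)
Op 4: place WQ@(0,2)
Op 5: place BB@(1,0)
Op 6: place WN@(4,4)
Op 7: place WK@(3,3)
Op 8: place WK@(2,0)
Per-piece attacks for B:
  BB@(1,0): attacks (2,1) (3,2) (0,1) [ray(1,1) blocked at (3,2)]
  BQ@(1,1): attacks (1,2) (1,3) (1,4) (1,0) (2,1) (3,1) (4,1) (0,1) (2,2) (3,3) (2,0) (0,2) (0,0) [ray(0,-1) blocked at (1,0); ray(1,1) blocked at (3,3); ray(1,-1) blocked at (2,0); ray(-1,1) blocked at (0,2)]
  BR@(4,2): attacks (4,3) (4,4) (4,1) (4,0) (3,2) [ray(0,1) blocked at (4,4); ray(-1,0) blocked at (3,2)]
B attacks (3,0): no

Answer: no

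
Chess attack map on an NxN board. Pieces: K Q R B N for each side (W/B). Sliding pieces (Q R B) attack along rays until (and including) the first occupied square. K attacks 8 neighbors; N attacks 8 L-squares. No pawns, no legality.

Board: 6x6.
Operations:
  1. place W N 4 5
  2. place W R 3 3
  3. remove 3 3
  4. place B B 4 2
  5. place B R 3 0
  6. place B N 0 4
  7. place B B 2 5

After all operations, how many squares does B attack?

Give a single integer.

Op 1: place WN@(4,5)
Op 2: place WR@(3,3)
Op 3: remove (3,3)
Op 4: place BB@(4,2)
Op 5: place BR@(3,0)
Op 6: place BN@(0,4)
Op 7: place BB@(2,5)
Per-piece attacks for B:
  BN@(0,4): attacks (2,5) (1,2) (2,3)
  BB@(2,5): attacks (3,4) (4,3) (5,2) (1,4) (0,3)
  BR@(3,0): attacks (3,1) (3,2) (3,3) (3,4) (3,5) (4,0) (5,0) (2,0) (1,0) (0,0)
  BB@(4,2): attacks (5,3) (5,1) (3,3) (2,4) (1,5) (3,1) (2,0)
Union (21 distinct): (0,0) (0,3) (1,0) (1,2) (1,4) (1,5) (2,0) (2,3) (2,4) (2,5) (3,1) (3,2) (3,3) (3,4) (3,5) (4,0) (4,3) (5,0) (5,1) (5,2) (5,3)

Answer: 21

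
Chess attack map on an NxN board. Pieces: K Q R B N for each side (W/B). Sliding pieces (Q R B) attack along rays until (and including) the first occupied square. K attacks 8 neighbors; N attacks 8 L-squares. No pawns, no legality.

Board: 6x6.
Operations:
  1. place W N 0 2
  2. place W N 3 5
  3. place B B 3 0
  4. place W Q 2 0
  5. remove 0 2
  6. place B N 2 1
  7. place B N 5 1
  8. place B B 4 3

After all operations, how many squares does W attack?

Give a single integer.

Answer: 13

Derivation:
Op 1: place WN@(0,2)
Op 2: place WN@(3,5)
Op 3: place BB@(3,0)
Op 4: place WQ@(2,0)
Op 5: remove (0,2)
Op 6: place BN@(2,1)
Op 7: place BN@(5,1)
Op 8: place BB@(4,3)
Per-piece attacks for W:
  WQ@(2,0): attacks (2,1) (3,0) (1,0) (0,0) (3,1) (4,2) (5,3) (1,1) (0,2) [ray(0,1) blocked at (2,1); ray(1,0) blocked at (3,0)]
  WN@(3,5): attacks (4,3) (5,4) (2,3) (1,4)
Union (13 distinct): (0,0) (0,2) (1,0) (1,1) (1,4) (2,1) (2,3) (3,0) (3,1) (4,2) (4,3) (5,3) (5,4)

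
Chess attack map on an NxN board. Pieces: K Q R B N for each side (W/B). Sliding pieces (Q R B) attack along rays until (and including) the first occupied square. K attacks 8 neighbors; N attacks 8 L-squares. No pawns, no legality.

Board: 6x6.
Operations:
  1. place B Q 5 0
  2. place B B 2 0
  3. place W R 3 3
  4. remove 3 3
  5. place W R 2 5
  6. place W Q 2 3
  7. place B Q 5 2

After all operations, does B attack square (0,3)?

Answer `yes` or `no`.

Answer: no

Derivation:
Op 1: place BQ@(5,0)
Op 2: place BB@(2,0)
Op 3: place WR@(3,3)
Op 4: remove (3,3)
Op 5: place WR@(2,5)
Op 6: place WQ@(2,3)
Op 7: place BQ@(5,2)
Per-piece attacks for B:
  BB@(2,0): attacks (3,1) (4,2) (5,3) (1,1) (0,2)
  BQ@(5,0): attacks (5,1) (5,2) (4,0) (3,0) (2,0) (4,1) (3,2) (2,3) [ray(0,1) blocked at (5,2); ray(-1,0) blocked at (2,0); ray(-1,1) blocked at (2,3)]
  BQ@(5,2): attacks (5,3) (5,4) (5,5) (5,1) (5,0) (4,2) (3,2) (2,2) (1,2) (0,2) (4,3) (3,4) (2,5) (4,1) (3,0) [ray(0,-1) blocked at (5,0); ray(-1,1) blocked at (2,5)]
B attacks (0,3): no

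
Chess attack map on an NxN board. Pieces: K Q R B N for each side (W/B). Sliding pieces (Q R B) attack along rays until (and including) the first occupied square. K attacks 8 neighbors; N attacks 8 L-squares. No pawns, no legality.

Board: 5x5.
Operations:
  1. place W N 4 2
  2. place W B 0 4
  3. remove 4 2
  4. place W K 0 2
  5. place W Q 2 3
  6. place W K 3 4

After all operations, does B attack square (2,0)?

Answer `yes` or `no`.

Answer: no

Derivation:
Op 1: place WN@(4,2)
Op 2: place WB@(0,4)
Op 3: remove (4,2)
Op 4: place WK@(0,2)
Op 5: place WQ@(2,3)
Op 6: place WK@(3,4)
Per-piece attacks for B:
B attacks (2,0): no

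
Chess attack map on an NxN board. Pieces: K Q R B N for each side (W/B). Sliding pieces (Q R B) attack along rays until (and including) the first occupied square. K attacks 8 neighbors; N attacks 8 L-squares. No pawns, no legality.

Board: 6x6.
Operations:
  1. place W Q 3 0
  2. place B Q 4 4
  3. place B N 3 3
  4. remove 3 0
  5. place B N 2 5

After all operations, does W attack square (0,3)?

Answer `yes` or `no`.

Op 1: place WQ@(3,0)
Op 2: place BQ@(4,4)
Op 3: place BN@(3,3)
Op 4: remove (3,0)
Op 5: place BN@(2,5)
Per-piece attacks for W:
W attacks (0,3): no

Answer: no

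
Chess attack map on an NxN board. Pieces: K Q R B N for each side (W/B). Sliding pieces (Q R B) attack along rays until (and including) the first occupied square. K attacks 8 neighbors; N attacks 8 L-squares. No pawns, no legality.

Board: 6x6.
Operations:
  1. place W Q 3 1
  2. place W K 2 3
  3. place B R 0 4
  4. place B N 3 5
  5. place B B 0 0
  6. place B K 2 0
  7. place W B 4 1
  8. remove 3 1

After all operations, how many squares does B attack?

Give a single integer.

Op 1: place WQ@(3,1)
Op 2: place WK@(2,3)
Op 3: place BR@(0,4)
Op 4: place BN@(3,5)
Op 5: place BB@(0,0)
Op 6: place BK@(2,0)
Op 7: place WB@(4,1)
Op 8: remove (3,1)
Per-piece attacks for B:
  BB@(0,0): attacks (1,1) (2,2) (3,3) (4,4) (5,5)
  BR@(0,4): attacks (0,5) (0,3) (0,2) (0,1) (0,0) (1,4) (2,4) (3,4) (4,4) (5,4) [ray(0,-1) blocked at (0,0)]
  BK@(2,0): attacks (2,1) (3,0) (1,0) (3,1) (1,1)
  BN@(3,5): attacks (4,3) (5,4) (2,3) (1,4)
Union (20 distinct): (0,0) (0,1) (0,2) (0,3) (0,5) (1,0) (1,1) (1,4) (2,1) (2,2) (2,3) (2,4) (3,0) (3,1) (3,3) (3,4) (4,3) (4,4) (5,4) (5,5)

Answer: 20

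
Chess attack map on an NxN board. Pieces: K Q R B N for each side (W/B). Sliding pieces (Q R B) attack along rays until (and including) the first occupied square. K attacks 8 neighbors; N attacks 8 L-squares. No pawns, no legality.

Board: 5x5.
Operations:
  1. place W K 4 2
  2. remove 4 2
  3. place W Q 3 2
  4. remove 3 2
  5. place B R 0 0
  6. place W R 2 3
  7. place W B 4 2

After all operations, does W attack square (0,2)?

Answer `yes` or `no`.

Answer: no

Derivation:
Op 1: place WK@(4,2)
Op 2: remove (4,2)
Op 3: place WQ@(3,2)
Op 4: remove (3,2)
Op 5: place BR@(0,0)
Op 6: place WR@(2,3)
Op 7: place WB@(4,2)
Per-piece attacks for W:
  WR@(2,3): attacks (2,4) (2,2) (2,1) (2,0) (3,3) (4,3) (1,3) (0,3)
  WB@(4,2): attacks (3,3) (2,4) (3,1) (2,0)
W attacks (0,2): no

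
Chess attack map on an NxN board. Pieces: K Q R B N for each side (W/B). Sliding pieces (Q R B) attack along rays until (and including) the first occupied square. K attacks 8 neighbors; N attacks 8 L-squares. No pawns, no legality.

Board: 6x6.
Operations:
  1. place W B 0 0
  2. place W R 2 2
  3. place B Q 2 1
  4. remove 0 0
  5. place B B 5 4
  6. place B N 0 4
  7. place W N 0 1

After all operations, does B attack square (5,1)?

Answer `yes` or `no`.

Op 1: place WB@(0,0)
Op 2: place WR@(2,2)
Op 3: place BQ@(2,1)
Op 4: remove (0,0)
Op 5: place BB@(5,4)
Op 6: place BN@(0,4)
Op 7: place WN@(0,1)
Per-piece attacks for B:
  BN@(0,4): attacks (2,5) (1,2) (2,3)
  BQ@(2,1): attacks (2,2) (2,0) (3,1) (4,1) (5,1) (1,1) (0,1) (3,2) (4,3) (5,4) (3,0) (1,2) (0,3) (1,0) [ray(0,1) blocked at (2,2); ray(-1,0) blocked at (0,1); ray(1,1) blocked at (5,4)]
  BB@(5,4): attacks (4,5) (4,3) (3,2) (2,1) [ray(-1,-1) blocked at (2,1)]
B attacks (5,1): yes

Answer: yes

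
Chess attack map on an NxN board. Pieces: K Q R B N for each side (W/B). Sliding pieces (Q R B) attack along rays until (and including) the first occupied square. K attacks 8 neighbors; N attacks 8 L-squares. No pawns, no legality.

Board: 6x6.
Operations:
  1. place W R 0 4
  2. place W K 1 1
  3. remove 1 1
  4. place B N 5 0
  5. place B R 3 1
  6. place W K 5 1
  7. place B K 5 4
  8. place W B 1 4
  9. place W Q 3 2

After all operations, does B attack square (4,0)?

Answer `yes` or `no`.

Answer: no

Derivation:
Op 1: place WR@(0,4)
Op 2: place WK@(1,1)
Op 3: remove (1,1)
Op 4: place BN@(5,0)
Op 5: place BR@(3,1)
Op 6: place WK@(5,1)
Op 7: place BK@(5,4)
Op 8: place WB@(1,4)
Op 9: place WQ@(3,2)
Per-piece attacks for B:
  BR@(3,1): attacks (3,2) (3,0) (4,1) (5,1) (2,1) (1,1) (0,1) [ray(0,1) blocked at (3,2); ray(1,0) blocked at (5,1)]
  BN@(5,0): attacks (4,2) (3,1)
  BK@(5,4): attacks (5,5) (5,3) (4,4) (4,5) (4,3)
B attacks (4,0): no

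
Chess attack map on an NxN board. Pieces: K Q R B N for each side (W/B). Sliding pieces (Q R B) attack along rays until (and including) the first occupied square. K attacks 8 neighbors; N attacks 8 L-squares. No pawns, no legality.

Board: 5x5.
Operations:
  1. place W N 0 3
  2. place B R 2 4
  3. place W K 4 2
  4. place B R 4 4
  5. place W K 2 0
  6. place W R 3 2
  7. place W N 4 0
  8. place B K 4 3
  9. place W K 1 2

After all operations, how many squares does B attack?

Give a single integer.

Op 1: place WN@(0,3)
Op 2: place BR@(2,4)
Op 3: place WK@(4,2)
Op 4: place BR@(4,4)
Op 5: place WK@(2,0)
Op 6: place WR@(3,2)
Op 7: place WN@(4,0)
Op 8: place BK@(4,3)
Op 9: place WK@(1,2)
Per-piece attacks for B:
  BR@(2,4): attacks (2,3) (2,2) (2,1) (2,0) (3,4) (4,4) (1,4) (0,4) [ray(0,-1) blocked at (2,0); ray(1,0) blocked at (4,4)]
  BK@(4,3): attacks (4,4) (4,2) (3,3) (3,4) (3,2)
  BR@(4,4): attacks (4,3) (3,4) (2,4) [ray(0,-1) blocked at (4,3); ray(-1,0) blocked at (2,4)]
Union (13 distinct): (0,4) (1,4) (2,0) (2,1) (2,2) (2,3) (2,4) (3,2) (3,3) (3,4) (4,2) (4,3) (4,4)

Answer: 13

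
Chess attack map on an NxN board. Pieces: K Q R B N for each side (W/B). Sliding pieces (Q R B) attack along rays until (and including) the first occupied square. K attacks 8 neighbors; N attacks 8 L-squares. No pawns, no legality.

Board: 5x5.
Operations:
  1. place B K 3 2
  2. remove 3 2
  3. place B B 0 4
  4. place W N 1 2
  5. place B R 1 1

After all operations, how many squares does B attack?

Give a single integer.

Answer: 9

Derivation:
Op 1: place BK@(3,2)
Op 2: remove (3,2)
Op 3: place BB@(0,4)
Op 4: place WN@(1,2)
Op 5: place BR@(1,1)
Per-piece attacks for B:
  BB@(0,4): attacks (1,3) (2,2) (3,1) (4,0)
  BR@(1,1): attacks (1,2) (1,0) (2,1) (3,1) (4,1) (0,1) [ray(0,1) blocked at (1,2)]
Union (9 distinct): (0,1) (1,0) (1,2) (1,3) (2,1) (2,2) (3,1) (4,0) (4,1)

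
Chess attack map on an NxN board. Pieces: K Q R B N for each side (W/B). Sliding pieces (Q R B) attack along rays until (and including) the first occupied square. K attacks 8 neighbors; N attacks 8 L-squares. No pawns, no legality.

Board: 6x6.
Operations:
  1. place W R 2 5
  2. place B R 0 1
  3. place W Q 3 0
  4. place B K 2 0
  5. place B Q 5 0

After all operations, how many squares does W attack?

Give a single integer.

Op 1: place WR@(2,5)
Op 2: place BR@(0,1)
Op 3: place WQ@(3,0)
Op 4: place BK@(2,0)
Op 5: place BQ@(5,0)
Per-piece attacks for W:
  WR@(2,5): attacks (2,4) (2,3) (2,2) (2,1) (2,0) (3,5) (4,5) (5,5) (1,5) (0,5) [ray(0,-1) blocked at (2,0)]
  WQ@(3,0): attacks (3,1) (3,2) (3,3) (3,4) (3,5) (4,0) (5,0) (2,0) (4,1) (5,2) (2,1) (1,2) (0,3) [ray(1,0) blocked at (5,0); ray(-1,0) blocked at (2,0)]
Union (20 distinct): (0,3) (0,5) (1,2) (1,5) (2,0) (2,1) (2,2) (2,3) (2,4) (3,1) (3,2) (3,3) (3,4) (3,5) (4,0) (4,1) (4,5) (5,0) (5,2) (5,5)

Answer: 20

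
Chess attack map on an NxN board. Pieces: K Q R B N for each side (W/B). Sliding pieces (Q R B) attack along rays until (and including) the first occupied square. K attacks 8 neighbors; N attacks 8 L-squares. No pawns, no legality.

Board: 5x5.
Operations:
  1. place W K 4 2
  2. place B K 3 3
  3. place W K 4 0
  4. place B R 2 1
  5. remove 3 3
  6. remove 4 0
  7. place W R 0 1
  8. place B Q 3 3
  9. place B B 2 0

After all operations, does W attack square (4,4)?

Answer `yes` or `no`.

Op 1: place WK@(4,2)
Op 2: place BK@(3,3)
Op 3: place WK@(4,0)
Op 4: place BR@(2,1)
Op 5: remove (3,3)
Op 6: remove (4,0)
Op 7: place WR@(0,1)
Op 8: place BQ@(3,3)
Op 9: place BB@(2,0)
Per-piece attacks for W:
  WR@(0,1): attacks (0,2) (0,3) (0,4) (0,0) (1,1) (2,1) [ray(1,0) blocked at (2,1)]
  WK@(4,2): attacks (4,3) (4,1) (3,2) (3,3) (3,1)
W attacks (4,4): no

Answer: no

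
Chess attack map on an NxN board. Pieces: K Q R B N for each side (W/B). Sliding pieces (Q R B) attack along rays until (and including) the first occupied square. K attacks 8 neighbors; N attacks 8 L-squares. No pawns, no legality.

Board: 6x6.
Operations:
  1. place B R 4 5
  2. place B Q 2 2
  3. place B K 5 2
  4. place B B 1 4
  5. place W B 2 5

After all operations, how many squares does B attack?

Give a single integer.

Op 1: place BR@(4,5)
Op 2: place BQ@(2,2)
Op 3: place BK@(5,2)
Op 4: place BB@(1,4)
Op 5: place WB@(2,5)
Per-piece attacks for B:
  BB@(1,4): attacks (2,5) (2,3) (3,2) (4,1) (5,0) (0,5) (0,3) [ray(1,1) blocked at (2,5)]
  BQ@(2,2): attacks (2,3) (2,4) (2,5) (2,1) (2,0) (3,2) (4,2) (5,2) (1,2) (0,2) (3,3) (4,4) (5,5) (3,1) (4,0) (1,3) (0,4) (1,1) (0,0) [ray(0,1) blocked at (2,5); ray(1,0) blocked at (5,2)]
  BR@(4,5): attacks (4,4) (4,3) (4,2) (4,1) (4,0) (5,5) (3,5) (2,5) [ray(-1,0) blocked at (2,5)]
  BK@(5,2): attacks (5,3) (5,1) (4,2) (4,3) (4,1)
Union (27 distinct): (0,0) (0,2) (0,3) (0,4) (0,5) (1,1) (1,2) (1,3) (2,0) (2,1) (2,3) (2,4) (2,5) (3,1) (3,2) (3,3) (3,5) (4,0) (4,1) (4,2) (4,3) (4,4) (5,0) (5,1) (5,2) (5,3) (5,5)

Answer: 27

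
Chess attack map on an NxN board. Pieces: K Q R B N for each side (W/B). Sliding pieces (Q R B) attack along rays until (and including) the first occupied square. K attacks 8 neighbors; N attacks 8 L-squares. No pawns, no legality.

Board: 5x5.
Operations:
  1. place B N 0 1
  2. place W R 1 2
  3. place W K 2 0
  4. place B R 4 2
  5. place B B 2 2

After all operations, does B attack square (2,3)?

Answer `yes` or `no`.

Answer: no

Derivation:
Op 1: place BN@(0,1)
Op 2: place WR@(1,2)
Op 3: place WK@(2,0)
Op 4: place BR@(4,2)
Op 5: place BB@(2,2)
Per-piece attacks for B:
  BN@(0,1): attacks (1,3) (2,2) (2,0)
  BB@(2,2): attacks (3,3) (4,4) (3,1) (4,0) (1,3) (0,4) (1,1) (0,0)
  BR@(4,2): attacks (4,3) (4,4) (4,1) (4,0) (3,2) (2,2) [ray(-1,0) blocked at (2,2)]
B attacks (2,3): no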